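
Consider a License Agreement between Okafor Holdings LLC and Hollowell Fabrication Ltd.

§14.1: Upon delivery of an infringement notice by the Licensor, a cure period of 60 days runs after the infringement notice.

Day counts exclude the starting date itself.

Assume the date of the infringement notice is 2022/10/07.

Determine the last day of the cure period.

Adding 60 calendar days to 2022/10/07 gives 2022/12/06, which is the last day of the cure period.

2022/12/06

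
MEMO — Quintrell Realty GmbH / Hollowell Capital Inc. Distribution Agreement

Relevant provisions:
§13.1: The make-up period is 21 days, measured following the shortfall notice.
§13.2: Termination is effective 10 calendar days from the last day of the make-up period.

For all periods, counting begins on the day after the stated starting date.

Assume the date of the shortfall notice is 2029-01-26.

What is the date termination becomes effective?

2029-02-26

Adding 21 calendar days to 2029-01-26 gives 2029-02-16, which is the last day of the make-up period.
The date termination becomes effective: 2029-02-16 + 10 days = 2029-02-26.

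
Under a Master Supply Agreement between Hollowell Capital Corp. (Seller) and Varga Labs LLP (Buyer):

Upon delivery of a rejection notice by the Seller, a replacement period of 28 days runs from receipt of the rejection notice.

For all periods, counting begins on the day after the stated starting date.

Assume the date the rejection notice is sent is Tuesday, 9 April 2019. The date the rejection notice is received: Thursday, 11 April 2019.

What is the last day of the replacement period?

9 May 2019

The last day of the replacement period: 11 April 2019 + 28 days = 9 May 2019.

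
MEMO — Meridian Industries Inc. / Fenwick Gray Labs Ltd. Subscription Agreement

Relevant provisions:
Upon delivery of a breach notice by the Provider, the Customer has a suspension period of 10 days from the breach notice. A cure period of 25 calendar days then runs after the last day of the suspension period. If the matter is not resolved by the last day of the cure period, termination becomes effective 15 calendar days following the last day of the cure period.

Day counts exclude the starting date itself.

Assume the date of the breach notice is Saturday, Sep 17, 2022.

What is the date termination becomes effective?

Nov 6, 2022

The last day of the suspension period: 10 calendar days after Sep 17, 2022 is Sep 27, 2022.
The last day of the cure period: 25 calendar days after Sep 27, 2022 is Oct 22, 2022.
The date termination becomes effective: Oct 22, 2022 + 15 days = Nov 6, 2022.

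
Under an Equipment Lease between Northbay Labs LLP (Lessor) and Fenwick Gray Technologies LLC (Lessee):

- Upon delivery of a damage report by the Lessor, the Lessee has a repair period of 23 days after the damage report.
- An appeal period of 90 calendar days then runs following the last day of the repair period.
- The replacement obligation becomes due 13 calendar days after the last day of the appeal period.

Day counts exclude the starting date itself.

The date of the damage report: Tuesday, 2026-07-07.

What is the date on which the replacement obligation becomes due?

Adding 23 calendar days to 2026-07-07 gives 2026-07-30, which is the last day of the repair period.
Adding 90 calendar days to 2026-07-30 gives 2026-10-28, which is the last day of the appeal period.
Adding 13 calendar days to 2026-10-28 gives 2026-11-10, which is the date on which the replacement obligation becomes due.

2026-11-10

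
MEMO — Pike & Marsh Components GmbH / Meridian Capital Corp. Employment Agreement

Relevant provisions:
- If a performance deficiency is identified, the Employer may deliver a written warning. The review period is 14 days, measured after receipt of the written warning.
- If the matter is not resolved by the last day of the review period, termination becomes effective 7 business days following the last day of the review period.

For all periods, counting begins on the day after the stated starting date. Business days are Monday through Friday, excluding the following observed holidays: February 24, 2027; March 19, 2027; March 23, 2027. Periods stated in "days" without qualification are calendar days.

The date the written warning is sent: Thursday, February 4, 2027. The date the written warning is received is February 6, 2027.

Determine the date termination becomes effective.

The last day of the review period: February 6, 2027 + 14 days = February 20, 2027.
The date termination becomes effective: counting 7 business days from Saturday, February 20, 2027 (Feb 22, Feb 23, Feb 25, Feb 26, Mar 1, Mar 2, Mar 3, skipping weekends and the listed holiday on Feb 24) reaches Wednesday, March 3, 2027.

March 3, 2027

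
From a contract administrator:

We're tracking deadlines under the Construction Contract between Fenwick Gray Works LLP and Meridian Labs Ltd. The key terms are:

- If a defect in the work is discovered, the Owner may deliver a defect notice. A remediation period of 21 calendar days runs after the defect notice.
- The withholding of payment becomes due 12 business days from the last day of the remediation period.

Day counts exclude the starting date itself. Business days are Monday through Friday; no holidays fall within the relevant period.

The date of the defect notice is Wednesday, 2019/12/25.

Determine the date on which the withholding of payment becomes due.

The last day of the remediation period: 2019/12/25 + 21 days = 2020/01/15.
The date on which the withholding of payment becomes due: 12 business days after Wednesday, 2020/01/15, skipping weekends — Jan 16, Jan 17, Jan 20, Jan 21, …, Jan 29, Jan 30, Jan 31 — lands on Friday, 2020/01/31.

2020/01/31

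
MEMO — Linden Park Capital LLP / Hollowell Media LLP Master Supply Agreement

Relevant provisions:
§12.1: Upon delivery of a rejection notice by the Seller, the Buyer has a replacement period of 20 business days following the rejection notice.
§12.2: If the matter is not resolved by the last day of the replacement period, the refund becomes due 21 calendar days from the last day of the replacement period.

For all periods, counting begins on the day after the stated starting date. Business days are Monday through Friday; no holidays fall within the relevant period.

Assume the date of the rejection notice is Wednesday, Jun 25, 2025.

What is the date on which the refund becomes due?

Aug 13, 2025

The last day of the replacement period: counting 20 business days from Wednesday, Jun 25, 2025 (Jun 26, Jun 27, Jun 30, Jul 1, …, Jul 21, Jul 22, Jul 23, skipping weekends) reaches Wednesday, Jul 23, 2025.
The date on which the refund becomes due: Jul 23, 2025 + 21 days = Aug 13, 2025.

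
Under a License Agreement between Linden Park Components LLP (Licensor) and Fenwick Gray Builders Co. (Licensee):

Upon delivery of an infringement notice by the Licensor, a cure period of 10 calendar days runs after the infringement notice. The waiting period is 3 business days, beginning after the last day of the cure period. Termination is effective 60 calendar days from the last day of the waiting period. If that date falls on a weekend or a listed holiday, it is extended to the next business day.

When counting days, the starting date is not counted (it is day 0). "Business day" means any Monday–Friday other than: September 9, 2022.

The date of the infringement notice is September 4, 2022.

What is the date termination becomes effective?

November 18, 2022

The last day of the cure period: 10 calendar days after September 4, 2022 is September 14, 2022.
From Wednesday, September 14, 2022, 3 business days (Sep 15, Sep 16, Sep 19, skipping weekends) brings us to Monday, September 19, 2022, which is the last day of the waiting period.
The date termination becomes effective: September 19, 2022 + 60 days = November 18, 2022. November 18, 2022 is a Friday and is not a listed holiday, so no roll-forward applies.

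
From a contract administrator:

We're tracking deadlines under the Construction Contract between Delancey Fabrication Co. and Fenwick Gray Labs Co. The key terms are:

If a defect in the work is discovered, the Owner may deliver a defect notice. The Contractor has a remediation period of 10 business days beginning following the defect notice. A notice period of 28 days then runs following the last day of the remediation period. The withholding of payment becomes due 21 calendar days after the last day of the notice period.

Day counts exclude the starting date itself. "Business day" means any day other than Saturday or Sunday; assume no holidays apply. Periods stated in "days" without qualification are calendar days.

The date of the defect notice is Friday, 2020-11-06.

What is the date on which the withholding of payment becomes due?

The last day of the remediation period: 10 business days after Friday, 2020-11-06, skipping weekends — Nov 9, Nov 10, Nov 11, Nov 12, Nov 13, Nov 16, Nov 17, Nov 18, Nov 19, Nov 20 — lands on Friday, 2020-11-20.
Adding 28 calendar days to 2020-11-20 gives 2020-12-18, which is the last day of the notice period.
The date on which the withholding of payment becomes due: 21 calendar days after 2020-12-18 is 2021-01-08.

2021-01-08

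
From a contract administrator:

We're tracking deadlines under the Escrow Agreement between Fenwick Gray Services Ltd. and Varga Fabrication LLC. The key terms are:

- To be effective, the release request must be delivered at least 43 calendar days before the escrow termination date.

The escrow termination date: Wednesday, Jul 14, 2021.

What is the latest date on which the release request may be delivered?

Jun 1, 2021

Jul 14, 2021 minus 43 days is Jun 1, 2021.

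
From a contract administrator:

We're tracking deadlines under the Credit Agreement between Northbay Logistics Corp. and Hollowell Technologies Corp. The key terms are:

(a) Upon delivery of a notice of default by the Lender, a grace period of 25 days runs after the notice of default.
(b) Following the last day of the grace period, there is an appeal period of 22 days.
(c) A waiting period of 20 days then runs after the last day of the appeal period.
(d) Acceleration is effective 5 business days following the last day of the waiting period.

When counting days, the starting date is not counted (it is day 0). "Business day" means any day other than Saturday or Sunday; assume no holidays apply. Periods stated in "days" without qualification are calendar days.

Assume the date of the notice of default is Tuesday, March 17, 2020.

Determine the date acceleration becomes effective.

May 29, 2020

The last day of the grace period: March 17, 2020 + 25 days = April 11, 2020.
The last day of the appeal period: April 11, 2020 + 22 days = May 3, 2020.
The last day of the waiting period: 20 calendar days after May 3, 2020 is May 23, 2020.
The date acceleration becomes effective: 5 business days after Saturday, May 23, 2020, skipping weekends — May 25, May 26, May 27, May 28, May 29 — lands on Friday, May 29, 2020.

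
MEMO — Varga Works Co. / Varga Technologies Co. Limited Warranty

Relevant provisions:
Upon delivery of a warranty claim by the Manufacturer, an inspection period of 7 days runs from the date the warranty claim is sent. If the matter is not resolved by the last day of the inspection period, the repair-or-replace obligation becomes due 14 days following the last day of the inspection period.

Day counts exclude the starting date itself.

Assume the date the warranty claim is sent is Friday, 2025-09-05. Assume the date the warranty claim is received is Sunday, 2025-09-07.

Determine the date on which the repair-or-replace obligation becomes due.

2025-09-26

The last day of the inspection period: 7 calendar days after 2025-09-05 is 2025-09-12.
The date on which the repair-or-replace obligation becomes due: 2025-09-12 + 14 days = 2025-09-26.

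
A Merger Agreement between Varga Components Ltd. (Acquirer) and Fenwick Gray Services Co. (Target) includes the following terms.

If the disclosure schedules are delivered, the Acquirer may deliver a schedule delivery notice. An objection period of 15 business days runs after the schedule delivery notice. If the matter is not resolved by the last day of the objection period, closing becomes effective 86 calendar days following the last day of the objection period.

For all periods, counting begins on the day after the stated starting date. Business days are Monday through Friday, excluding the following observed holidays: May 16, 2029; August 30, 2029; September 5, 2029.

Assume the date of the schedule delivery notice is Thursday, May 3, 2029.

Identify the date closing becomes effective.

August 19, 2029

The last day of the objection period: counting 15 business days from Thursday, May 3, 2029 (May 4, May 7, May 8, May 9, …, May 23, May 24, May 25, skipping weekends and the listed holiday on May 16) reaches Friday, May 25, 2029.
The date closing becomes effective: 86 calendar days after May 25, 2029 is August 19, 2029.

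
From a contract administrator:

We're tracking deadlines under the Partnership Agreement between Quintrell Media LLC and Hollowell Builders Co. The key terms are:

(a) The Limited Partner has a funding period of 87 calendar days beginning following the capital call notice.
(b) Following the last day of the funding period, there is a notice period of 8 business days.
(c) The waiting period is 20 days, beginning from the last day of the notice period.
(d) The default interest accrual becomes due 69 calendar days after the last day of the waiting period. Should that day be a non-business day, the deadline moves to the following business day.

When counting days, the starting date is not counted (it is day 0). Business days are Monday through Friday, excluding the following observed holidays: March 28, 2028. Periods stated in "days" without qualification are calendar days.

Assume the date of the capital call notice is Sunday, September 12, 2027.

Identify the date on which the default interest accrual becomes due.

March 20, 2028

The last day of the funding period: September 12, 2027 + 87 days = December 8, 2027.
The last day of the notice period: counting 8 business days from Wednesday, December 8, 2027 (Dec 9, Dec 10, Dec 13, Dec 14, Dec 15, Dec 16, Dec 17, Dec 20, skipping weekends) reaches Monday, December 20, 2027.
Adding 20 calendar days to December 20, 2027 gives January 9, 2028, which is the last day of the waiting period.
The date on which the default interest accrual becomes due: January 9, 2028 + 69 days = March 18, 2028. That falls on a Saturday, so it rolls to the next business day, Monday, March 20, 2028.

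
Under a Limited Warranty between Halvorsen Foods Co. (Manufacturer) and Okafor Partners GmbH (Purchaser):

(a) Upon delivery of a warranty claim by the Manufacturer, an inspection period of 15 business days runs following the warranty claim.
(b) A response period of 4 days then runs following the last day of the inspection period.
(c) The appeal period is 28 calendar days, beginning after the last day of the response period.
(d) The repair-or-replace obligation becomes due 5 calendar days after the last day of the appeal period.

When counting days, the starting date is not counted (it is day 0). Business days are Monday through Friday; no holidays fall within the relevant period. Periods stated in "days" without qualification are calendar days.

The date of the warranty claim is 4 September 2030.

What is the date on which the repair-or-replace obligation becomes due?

1 November 2030

From Wednesday, 4 September 2030, 15 business days (Sep 5, Sep 6, Sep 9, Sep 10, …, Sep 23, Sep 24, Sep 25, skipping weekends) brings us to Wednesday, 25 September 2030, which is the last day of the inspection period.
Adding 4 calendar days to 25 September 2030 gives 29 September 2030, which is the last day of the response period.
Adding 28 calendar days to 29 September 2030 gives 27 October 2030, which is the last day of the appeal period.
Adding 5 calendar days to 27 October 2030 gives 1 November 2030, which is the date on which the repair-or-replace obligation becomes due.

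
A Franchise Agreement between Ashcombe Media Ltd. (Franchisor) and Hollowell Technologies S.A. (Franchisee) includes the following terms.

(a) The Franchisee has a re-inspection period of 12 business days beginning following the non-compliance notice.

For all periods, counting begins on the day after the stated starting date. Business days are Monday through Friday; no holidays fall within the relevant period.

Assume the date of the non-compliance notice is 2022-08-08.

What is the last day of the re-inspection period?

2022-08-24

From Monday, 2022-08-08, 12 business days (Aug 9, Aug 10, Aug 11, Aug 12, …, Aug 22, Aug 23, Aug 24, skipping weekends) brings us to Wednesday, 2022-08-24, which is the last day of the re-inspection period.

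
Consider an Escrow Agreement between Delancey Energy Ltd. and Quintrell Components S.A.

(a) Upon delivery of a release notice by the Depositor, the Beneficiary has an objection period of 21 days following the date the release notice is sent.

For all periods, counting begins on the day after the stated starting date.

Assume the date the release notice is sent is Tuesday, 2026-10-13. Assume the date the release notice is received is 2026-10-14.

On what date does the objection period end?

The last day of the objection period: 21 calendar days after 2026-10-13 is 2026-11-03.

2026-11-03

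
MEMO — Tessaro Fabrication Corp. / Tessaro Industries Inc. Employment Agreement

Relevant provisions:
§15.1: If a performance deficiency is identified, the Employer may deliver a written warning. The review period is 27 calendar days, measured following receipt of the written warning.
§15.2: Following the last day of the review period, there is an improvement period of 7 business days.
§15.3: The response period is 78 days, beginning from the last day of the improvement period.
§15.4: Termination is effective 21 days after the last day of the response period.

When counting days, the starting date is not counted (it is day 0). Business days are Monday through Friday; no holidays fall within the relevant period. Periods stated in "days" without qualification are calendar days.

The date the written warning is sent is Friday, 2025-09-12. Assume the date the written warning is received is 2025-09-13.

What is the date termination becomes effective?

The last day of the review period: 27 calendar days after 2025-09-13 is 2025-10-10.
The last day of the improvement period: counting 7 business days from Friday, 2025-10-10 (Oct 13, Oct 14, Oct 15, Oct 16, Oct 17, Oct 20, Oct 21, skipping weekends) reaches Tuesday, 2025-10-21.
Adding 78 calendar days to 2025-10-21 gives 2026-01-07, which is the last day of the response period.
Adding 21 calendar days to 2026-01-07 gives 2026-01-28, which is the date termination becomes effective.

2026-01-28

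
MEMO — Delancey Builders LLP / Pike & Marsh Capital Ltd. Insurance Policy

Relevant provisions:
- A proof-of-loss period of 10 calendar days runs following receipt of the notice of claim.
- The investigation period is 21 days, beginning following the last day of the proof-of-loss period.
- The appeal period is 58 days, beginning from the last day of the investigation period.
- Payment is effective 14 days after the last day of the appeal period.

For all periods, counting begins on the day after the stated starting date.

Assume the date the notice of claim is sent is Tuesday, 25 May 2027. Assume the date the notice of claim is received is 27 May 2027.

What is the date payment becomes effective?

Adding 10 calendar days to 27 May 2027 gives 6 June 2027, which is the last day of the proof-of-loss period.
Adding 21 calendar days to 6 June 2027 gives 27 June 2027, which is the last day of the investigation period.
Adding 58 calendar days to 27 June 2027 gives 24 August 2027, which is the last day of the appeal period.
The date payment becomes effective: 24 August 2027 + 14 days = 7 September 2027.

7 September 2027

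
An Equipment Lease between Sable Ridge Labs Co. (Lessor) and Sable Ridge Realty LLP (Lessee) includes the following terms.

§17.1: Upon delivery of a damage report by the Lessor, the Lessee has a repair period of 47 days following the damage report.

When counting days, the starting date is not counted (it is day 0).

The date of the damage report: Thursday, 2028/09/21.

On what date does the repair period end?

2028/11/07

The last day of the repair period: 47 calendar days after 2028/09/21 is 2028/11/07.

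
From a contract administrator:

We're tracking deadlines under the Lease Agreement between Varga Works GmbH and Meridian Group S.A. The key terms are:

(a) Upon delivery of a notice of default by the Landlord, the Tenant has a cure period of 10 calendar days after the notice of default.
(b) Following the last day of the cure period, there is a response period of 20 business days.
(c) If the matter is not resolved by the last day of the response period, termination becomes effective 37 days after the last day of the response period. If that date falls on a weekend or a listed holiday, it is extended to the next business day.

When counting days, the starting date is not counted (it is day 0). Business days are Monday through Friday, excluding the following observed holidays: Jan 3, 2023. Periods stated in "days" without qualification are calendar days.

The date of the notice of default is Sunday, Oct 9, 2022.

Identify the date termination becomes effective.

The last day of the cure period: 10 calendar days after Oct 9, 2022 is Oct 19, 2022.
From Wednesday, Oct 19, 2022, 20 business days (Oct 20, Oct 21, Oct 24, Oct 25, …, Nov 14, Nov 15, Nov 16, skipping weekends) brings us to Wednesday, Nov 16, 2022, which is the last day of the response period.
Adding 37 calendar days to Nov 16, 2022 gives Dec 23, 2022, which is the date termination becomes effective. Dec 23, 2022 is a Friday and is not a listed holiday, so no roll-forward applies.

Dec 23, 2022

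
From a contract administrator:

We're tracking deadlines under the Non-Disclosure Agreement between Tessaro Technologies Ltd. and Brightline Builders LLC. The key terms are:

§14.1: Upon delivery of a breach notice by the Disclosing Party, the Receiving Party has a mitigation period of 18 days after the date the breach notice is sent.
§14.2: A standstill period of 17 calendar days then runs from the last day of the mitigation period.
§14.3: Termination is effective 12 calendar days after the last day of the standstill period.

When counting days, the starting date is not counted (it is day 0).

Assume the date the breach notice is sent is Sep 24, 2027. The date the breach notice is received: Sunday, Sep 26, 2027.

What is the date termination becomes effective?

The last day of the mitigation period: Sep 24, 2027 + 18 days = Oct 12, 2027.
Adding 17 calendar days to Oct 12, 2027 gives Oct 29, 2027, which is the last day of the standstill period.
The date termination becomes effective: Oct 29, 2027 + 12 days = Nov 10, 2027.

Nov 10, 2027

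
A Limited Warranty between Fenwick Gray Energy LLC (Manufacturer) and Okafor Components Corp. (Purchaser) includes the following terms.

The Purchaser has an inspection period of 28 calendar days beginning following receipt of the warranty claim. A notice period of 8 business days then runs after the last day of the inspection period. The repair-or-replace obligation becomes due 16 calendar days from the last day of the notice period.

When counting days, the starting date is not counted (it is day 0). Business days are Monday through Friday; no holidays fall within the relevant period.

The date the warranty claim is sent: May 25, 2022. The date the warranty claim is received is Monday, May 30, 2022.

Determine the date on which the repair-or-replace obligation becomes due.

The last day of the inspection period: May 30, 2022 + 28 days = Jun 27, 2022.
The last day of the notice period: counting 8 business days from Monday, Jun 27, 2022 (Jun 28, Jun 29, Jun 30, Jul 1, Jul 4, Jul 5, Jul 6, Jul 7, skipping weekends) reaches Thursday, Jul 7, 2022.
The date on which the repair-or-replace obligation becomes due: Jul 7, 2022 + 16 days = Jul 23, 2022.

Jul 23, 2022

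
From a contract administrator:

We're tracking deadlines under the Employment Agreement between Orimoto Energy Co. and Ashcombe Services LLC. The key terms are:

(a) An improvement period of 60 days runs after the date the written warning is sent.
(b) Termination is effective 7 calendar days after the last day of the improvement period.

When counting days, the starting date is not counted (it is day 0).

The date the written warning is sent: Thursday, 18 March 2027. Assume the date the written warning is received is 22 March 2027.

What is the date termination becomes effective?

24 May 2027

The last day of the improvement period: 18 March 2027 + 60 days = 17 May 2027.
Adding 7 calendar days to 17 May 2027 gives 24 May 2027, which is the date termination becomes effective.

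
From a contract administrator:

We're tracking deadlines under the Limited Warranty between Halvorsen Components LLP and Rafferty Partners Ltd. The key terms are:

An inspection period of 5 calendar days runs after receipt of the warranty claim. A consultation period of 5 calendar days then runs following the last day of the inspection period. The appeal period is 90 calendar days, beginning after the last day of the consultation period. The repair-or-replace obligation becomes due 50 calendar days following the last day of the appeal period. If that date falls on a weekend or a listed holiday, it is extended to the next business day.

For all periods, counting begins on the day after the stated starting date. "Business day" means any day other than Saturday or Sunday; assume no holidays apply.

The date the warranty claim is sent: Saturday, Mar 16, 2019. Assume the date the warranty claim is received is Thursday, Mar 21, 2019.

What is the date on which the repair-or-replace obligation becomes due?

The last day of the inspection period: 5 calendar days after Mar 21, 2019 is Mar 26, 2019.
The last day of the consultation period: Mar 26, 2019 + 5 days = Mar 31, 2019.
The last day of the appeal period: Mar 31, 2019 + 90 days = Jun 29, 2019.
Adding 50 calendar days to Jun 29, 2019 gives Aug 18, 2019, which is the date on which the repair-or-replace obligation becomes due. That falls on a Sunday, so it rolls to the next business day, Monday, Aug 19, 2019.

Aug 19, 2019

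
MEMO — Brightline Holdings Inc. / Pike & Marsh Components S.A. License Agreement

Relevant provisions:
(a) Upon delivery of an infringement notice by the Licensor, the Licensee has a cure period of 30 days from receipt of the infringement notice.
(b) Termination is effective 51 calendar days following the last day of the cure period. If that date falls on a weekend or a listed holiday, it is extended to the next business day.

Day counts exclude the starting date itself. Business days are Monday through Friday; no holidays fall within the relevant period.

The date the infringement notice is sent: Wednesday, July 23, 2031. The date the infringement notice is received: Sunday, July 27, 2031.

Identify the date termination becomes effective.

The last day of the cure period: 30 calendar days after July 27, 2031 is August 26, 2031.
Adding 51 calendar days to August 26, 2031 gives October 16, 2031, which is the date termination becomes effective. October 16, 2031 is a Thursday, so no roll-forward applies.

October 16, 2031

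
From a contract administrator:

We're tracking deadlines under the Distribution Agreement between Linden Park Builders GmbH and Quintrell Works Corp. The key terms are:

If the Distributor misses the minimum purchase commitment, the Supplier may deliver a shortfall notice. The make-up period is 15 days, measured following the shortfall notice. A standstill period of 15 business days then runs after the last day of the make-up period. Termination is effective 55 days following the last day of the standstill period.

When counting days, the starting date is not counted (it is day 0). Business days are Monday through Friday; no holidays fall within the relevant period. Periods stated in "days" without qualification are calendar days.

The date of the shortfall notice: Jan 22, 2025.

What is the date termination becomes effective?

The last day of the make-up period: Jan 22, 2025 + 15 days = Feb 6, 2025.
From Thursday, Feb 6, 2025, 15 business days (Feb 7, Feb 10, Feb 11, Feb 12, …, Feb 25, Feb 26, Feb 27, skipping weekends) brings us to Thursday, Feb 27, 2025, which is the last day of the standstill period.
Adding 55 calendar days to Feb 27, 2025 gives Apr 23, 2025, which is the date termination becomes effective.

Apr 23, 2025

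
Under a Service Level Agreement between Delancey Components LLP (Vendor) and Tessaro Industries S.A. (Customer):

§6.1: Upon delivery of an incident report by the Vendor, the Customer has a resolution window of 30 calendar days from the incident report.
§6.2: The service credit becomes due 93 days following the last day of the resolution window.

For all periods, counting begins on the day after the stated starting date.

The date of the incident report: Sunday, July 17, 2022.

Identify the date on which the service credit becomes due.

November 17, 2022

The last day of the resolution window: 30 calendar days after July 17, 2022 is August 16, 2022.
The date on which the service credit becomes due: August 16, 2022 + 93 days = November 17, 2022.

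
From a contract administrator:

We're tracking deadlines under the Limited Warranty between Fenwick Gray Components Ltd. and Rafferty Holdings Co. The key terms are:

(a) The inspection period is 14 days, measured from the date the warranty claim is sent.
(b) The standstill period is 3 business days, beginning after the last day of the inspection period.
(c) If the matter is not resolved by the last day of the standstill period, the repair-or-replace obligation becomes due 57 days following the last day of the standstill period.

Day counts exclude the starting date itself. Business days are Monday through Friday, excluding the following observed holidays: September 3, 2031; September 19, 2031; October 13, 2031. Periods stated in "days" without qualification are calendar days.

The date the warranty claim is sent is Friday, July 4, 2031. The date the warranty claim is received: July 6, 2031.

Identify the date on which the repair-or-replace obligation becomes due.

September 18, 2031

The last day of the inspection period: 14 calendar days after July 4, 2031 is July 18, 2031.
The last day of the standstill period: 3 business days after Friday, July 18, 2031, skipping weekends — Jul 21, Jul 22, Jul 23 — lands on Wednesday, July 23, 2031.
The date on which the repair-or-replace obligation becomes due: July 23, 2031 + 57 days = September 18, 2031.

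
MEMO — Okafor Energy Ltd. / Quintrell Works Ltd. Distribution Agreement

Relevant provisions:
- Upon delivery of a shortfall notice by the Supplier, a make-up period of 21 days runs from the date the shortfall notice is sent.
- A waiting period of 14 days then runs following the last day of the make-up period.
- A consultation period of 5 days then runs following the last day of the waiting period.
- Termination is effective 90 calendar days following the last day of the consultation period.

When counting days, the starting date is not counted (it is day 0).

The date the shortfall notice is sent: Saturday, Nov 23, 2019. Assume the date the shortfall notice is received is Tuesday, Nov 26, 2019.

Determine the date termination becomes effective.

Apr 1, 2020

The last day of the make-up period: 21 calendar days after Nov 23, 2019 is Dec 14, 2019.
The last day of the waiting period: Dec 14, 2019 + 14 days = Dec 28, 2019.
Adding 5 calendar days to Dec 28, 2019 gives Jan 2, 2020, which is the last day of the consultation period.
The date termination becomes effective: Jan 2, 2020 + 90 days = Apr 1, 2020.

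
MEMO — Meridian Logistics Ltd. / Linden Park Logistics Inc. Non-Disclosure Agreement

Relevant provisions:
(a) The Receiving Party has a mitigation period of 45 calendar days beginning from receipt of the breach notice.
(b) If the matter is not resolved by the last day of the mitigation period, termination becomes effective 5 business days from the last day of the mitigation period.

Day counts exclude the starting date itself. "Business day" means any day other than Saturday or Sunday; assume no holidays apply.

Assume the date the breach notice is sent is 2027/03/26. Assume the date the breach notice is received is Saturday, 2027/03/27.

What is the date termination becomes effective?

2027/05/18

The last day of the mitigation period: 45 calendar days after 2027/03/27 is 2027/05/11.
The date termination becomes effective: counting 5 business days from Tuesday, 2027/05/11 (May 12, May 13, May 14, May 17, May 18, skipping weekends) reaches Tuesday, 2027/05/18.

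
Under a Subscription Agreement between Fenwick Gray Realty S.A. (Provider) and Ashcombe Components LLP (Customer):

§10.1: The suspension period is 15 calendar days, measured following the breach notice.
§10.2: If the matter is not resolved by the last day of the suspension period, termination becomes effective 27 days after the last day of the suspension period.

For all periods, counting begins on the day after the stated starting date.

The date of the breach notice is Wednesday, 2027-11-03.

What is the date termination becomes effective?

2027-12-15

The last day of the suspension period: 15 calendar days after 2027-11-03 is 2027-11-18.
Adding 27 calendar days to 2027-11-18 gives 2027-12-15, which is the date termination becomes effective.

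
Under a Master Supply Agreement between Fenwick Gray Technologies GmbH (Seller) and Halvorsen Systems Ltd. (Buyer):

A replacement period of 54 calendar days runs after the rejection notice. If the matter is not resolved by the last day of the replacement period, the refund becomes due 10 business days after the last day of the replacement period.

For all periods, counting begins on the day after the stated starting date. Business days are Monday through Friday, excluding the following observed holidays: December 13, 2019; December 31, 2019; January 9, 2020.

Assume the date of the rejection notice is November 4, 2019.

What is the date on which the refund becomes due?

The last day of the replacement period: November 4, 2019 + 54 days = December 28, 2019.
The date on which the refund becomes due: 10 business days after Saturday, December 28, 2019, skipping weekends and the listed holidays on Dec 31, Jan 9 — Dec 30, Jan 1, Jan 2, Jan 3, Jan 6, Jan 7, Jan 8, Jan 10, Jan 13, Jan 14 — lands on Tuesday, January 14, 2020.

January 14, 2020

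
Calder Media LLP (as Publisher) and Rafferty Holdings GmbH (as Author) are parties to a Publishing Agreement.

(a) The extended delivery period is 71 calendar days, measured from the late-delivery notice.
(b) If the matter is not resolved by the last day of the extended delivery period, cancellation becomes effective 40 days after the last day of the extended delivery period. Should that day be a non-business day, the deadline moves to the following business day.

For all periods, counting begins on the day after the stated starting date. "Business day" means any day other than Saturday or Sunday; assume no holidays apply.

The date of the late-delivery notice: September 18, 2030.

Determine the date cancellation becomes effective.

January 7, 2031

The last day of the extended delivery period: 71 calendar days after September 18, 2030 is November 28, 2030.
The date cancellation becomes effective: 40 calendar days after November 28, 2030 is January 7, 2031. January 7, 2031 is a Tuesday, so no roll-forward applies.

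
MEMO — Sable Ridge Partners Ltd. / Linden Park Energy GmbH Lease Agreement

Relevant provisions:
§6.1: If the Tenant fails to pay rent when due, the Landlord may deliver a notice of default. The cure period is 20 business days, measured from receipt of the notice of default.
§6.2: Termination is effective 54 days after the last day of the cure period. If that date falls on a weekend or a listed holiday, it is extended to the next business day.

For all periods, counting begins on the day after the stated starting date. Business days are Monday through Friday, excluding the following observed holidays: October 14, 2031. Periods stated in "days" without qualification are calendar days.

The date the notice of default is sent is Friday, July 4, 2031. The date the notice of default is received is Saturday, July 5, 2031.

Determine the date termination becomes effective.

From Saturday, July 5, 2031, 20 business days (Jul 7, Jul 8, Jul 9, Jul 10, …, Jul 30, Jul 31, Aug 1, skipping weekends) brings us to Friday, August 1, 2031, which is the last day of the cure period.
The date termination becomes effective: 54 calendar days after August 1, 2031 is September 24, 2031. September 24, 2031 is a Wednesday and is not a listed holiday, so no roll-forward applies.

September 24, 2031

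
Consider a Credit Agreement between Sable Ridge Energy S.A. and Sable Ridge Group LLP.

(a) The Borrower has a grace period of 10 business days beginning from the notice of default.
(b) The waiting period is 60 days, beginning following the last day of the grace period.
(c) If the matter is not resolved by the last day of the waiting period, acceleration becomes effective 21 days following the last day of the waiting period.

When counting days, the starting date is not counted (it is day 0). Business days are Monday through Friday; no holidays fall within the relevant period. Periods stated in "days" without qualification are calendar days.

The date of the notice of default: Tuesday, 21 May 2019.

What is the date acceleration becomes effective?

The last day of the grace period: 10 business days after Tuesday, 21 May 2019, skipping weekends — May 22, May 23, May 24, May 27, May 28, May 29, May 30, May 31, Jun 3, Jun 4 — lands on Tuesday, 4 June 2019.
The last day of the waiting period: 60 calendar days after 4 June 2019 is 3 August 2019.
Adding 21 calendar days to 3 August 2019 gives 24 August 2019, which is the date acceleration becomes effective.

24 August 2019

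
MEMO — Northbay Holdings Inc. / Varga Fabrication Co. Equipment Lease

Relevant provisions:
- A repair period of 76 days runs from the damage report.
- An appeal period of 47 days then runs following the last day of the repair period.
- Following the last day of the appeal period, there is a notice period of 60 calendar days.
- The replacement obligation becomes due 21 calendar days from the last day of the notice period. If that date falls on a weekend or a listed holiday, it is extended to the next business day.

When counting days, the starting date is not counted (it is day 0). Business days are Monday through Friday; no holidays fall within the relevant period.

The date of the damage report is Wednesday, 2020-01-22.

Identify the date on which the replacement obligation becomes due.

2020-08-13

Adding 76 calendar days to 2020-01-22 gives 2020-04-07, which is the last day of the repair period.
The last day of the appeal period: 47 calendar days after 2020-04-07 is 2020-05-24.
The last day of the notice period: 2020-05-24 + 60 days = 2020-07-23.
Adding 21 calendar days to 2020-07-23 gives 2020-08-13, which is the date on which the replacement obligation becomes due. 2020-08-13 is a Thursday, so no roll-forward applies.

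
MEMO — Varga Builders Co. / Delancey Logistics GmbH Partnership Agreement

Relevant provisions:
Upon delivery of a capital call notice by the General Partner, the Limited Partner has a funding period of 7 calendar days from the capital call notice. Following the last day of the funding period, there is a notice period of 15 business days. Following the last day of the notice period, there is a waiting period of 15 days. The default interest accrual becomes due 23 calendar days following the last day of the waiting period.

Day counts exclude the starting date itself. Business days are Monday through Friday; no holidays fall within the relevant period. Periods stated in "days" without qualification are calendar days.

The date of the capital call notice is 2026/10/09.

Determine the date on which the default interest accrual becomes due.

2026/12/14

Adding 7 calendar days to 2026/10/09 gives 2026/10/16, which is the last day of the funding period.
From Friday, 2026/10/16, 15 business days (Oct 19, Oct 20, Oct 21, Oct 22, …, Nov 4, Nov 5, Nov 6, skipping weekends) brings us to Friday, 2026/11/06, which is the last day of the notice period.
Adding 15 calendar days to 2026/11/06 gives 2026/11/21, which is the last day of the waiting period.
The date on which the default interest accrual becomes due: 23 calendar days after 2026/11/21 is 2026/12/14.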